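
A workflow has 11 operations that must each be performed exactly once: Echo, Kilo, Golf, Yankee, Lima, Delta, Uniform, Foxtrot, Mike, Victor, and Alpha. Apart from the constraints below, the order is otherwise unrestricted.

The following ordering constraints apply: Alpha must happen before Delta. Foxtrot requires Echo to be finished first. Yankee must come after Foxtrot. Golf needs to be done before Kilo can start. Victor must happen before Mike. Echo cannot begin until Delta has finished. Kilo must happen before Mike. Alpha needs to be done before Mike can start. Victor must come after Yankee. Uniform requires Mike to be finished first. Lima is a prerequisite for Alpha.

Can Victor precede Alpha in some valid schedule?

The constraints give a chain Alpha → Delta → Echo → Foxtrot → Yankee → Victor, which forces Alpha before Victor.
So no valid ordering can have Victor before Alpha.

No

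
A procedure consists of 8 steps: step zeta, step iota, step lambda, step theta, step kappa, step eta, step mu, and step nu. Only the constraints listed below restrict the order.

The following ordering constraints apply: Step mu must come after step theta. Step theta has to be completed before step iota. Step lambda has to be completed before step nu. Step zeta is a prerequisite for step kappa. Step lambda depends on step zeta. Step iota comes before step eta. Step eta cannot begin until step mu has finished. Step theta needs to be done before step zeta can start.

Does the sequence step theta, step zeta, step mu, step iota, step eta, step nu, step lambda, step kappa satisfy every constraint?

No

The sequence places step nu ahead of step lambda.
That contradicts the constraint that step lambda must precede step nu.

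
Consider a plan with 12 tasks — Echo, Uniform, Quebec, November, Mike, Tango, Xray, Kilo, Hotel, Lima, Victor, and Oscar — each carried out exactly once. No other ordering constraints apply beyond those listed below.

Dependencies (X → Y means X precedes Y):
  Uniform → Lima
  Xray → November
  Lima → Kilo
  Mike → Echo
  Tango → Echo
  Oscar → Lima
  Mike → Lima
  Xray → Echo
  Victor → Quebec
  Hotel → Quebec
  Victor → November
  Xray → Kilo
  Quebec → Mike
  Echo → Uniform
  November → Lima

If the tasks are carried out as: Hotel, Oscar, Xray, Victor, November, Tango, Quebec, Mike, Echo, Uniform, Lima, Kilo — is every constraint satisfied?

Yes

Every stated constraint is respected: Xray sits at position 3, ahead of Kilo at position 12, and each of the other listed pairs likewise has the predecessor earlier in the sequence.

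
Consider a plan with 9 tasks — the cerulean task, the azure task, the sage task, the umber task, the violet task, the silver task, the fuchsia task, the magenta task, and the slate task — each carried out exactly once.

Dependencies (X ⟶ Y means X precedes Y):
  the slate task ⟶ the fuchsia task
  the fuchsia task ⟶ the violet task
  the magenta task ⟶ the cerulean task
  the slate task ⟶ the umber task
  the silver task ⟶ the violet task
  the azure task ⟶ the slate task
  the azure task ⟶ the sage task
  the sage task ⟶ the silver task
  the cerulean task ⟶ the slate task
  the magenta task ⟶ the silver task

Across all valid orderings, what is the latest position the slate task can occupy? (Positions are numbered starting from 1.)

Following every chain forward from the slate task, the tasks that must come later are the umber task, the violet task, the fuchsia task — 3 of them.
So at least 3 tasks follow the slate task, putting the slate task no later than position 6. That position is achievable by scheduling everything else first.

6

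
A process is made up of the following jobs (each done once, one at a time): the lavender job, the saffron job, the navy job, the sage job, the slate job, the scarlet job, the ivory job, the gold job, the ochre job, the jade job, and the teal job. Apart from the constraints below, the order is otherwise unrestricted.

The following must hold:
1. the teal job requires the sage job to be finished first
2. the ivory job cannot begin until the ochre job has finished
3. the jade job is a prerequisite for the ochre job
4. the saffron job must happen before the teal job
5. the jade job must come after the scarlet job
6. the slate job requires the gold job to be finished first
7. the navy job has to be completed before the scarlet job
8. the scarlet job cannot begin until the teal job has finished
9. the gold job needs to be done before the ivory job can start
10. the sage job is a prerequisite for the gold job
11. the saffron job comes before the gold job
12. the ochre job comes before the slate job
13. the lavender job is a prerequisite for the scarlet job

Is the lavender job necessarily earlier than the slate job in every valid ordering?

Tracing the constraints gives a chain: the lavender job → the scarlet job → the jade job → the ochre job → the slate job.
So the lavender job must precede the slate job in any valid ordering.

Yes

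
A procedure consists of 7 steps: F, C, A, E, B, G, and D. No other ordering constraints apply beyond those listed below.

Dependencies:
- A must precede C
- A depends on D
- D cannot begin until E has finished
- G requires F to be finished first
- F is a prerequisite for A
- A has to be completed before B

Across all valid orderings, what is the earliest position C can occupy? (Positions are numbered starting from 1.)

The steps that are forced before C, directly or transitively, are F, A, E, D. That's 4 steps.
With 4 mandatory predecessors, the earliest C can sit is position 4+1 = 5, and placing just those 4 first achieves it.

5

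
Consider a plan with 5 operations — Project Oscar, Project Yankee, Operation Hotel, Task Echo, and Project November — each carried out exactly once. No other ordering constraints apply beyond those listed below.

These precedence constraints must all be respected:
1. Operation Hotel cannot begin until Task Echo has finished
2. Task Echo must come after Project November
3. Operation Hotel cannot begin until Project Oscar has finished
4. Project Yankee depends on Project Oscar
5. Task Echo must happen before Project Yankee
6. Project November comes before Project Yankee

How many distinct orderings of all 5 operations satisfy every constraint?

6

The operations with no prerequisites are Project Oscar, Project November; any of them can be placed first.
Systematically extending each partial ordering one operation at a time and counting, there are 6 complete orderings.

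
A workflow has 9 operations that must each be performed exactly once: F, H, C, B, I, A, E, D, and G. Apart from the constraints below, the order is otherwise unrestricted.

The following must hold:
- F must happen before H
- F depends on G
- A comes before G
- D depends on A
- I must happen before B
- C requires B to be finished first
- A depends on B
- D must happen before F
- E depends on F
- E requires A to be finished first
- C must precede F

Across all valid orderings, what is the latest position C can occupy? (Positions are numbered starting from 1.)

6

Following every chain forward from C, the operations that must come later are F, H, E — 3 of them.
So at least 3 operations follow C, putting C no later than position 6. That position is achievable by scheduling everything else first.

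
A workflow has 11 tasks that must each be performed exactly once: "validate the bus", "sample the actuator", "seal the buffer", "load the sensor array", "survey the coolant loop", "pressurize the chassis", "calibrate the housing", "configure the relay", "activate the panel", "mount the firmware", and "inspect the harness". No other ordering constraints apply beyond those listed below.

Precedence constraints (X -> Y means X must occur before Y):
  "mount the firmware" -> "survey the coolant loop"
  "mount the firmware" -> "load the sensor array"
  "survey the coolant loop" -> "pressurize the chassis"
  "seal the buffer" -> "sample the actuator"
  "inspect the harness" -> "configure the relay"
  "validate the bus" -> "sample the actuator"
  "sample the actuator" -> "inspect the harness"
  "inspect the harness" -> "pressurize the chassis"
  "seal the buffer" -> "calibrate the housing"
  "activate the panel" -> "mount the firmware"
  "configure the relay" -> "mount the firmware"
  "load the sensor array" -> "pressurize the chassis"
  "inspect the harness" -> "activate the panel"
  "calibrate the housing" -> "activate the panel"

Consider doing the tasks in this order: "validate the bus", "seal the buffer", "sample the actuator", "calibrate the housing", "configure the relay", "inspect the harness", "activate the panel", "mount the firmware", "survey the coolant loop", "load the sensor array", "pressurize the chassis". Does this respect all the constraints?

No

In the proposed order, "configure the relay" appears before "inspect the harness".
Since "inspect the harness" is required before "configure the relay", the ordering is invalid.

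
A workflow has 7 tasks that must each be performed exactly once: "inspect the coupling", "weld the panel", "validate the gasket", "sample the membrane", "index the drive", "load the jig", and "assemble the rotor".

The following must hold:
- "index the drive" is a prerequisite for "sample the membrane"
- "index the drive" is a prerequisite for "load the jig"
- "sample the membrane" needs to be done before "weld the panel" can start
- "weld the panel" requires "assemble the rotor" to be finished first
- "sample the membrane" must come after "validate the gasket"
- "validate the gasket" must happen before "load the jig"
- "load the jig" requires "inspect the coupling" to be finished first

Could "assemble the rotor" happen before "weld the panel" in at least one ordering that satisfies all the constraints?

The constraints force "assemble the rotor" before "weld the panel", so yes — every valid ordering has "assemble the rotor" earlier.

Yes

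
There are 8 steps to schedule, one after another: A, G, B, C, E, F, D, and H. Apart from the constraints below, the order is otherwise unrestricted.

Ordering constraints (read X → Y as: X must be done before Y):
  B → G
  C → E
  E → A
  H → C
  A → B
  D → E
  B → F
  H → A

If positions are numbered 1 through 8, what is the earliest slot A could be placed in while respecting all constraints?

5

Every step that must precede A has to come before it. Tracing all chains that end at A, those steps are: C, E, D, H — 4 in total.
With 4 mandatory predecessors, the earliest A can sit is position 4+1 = 5, and placing just those 4 first achieves it.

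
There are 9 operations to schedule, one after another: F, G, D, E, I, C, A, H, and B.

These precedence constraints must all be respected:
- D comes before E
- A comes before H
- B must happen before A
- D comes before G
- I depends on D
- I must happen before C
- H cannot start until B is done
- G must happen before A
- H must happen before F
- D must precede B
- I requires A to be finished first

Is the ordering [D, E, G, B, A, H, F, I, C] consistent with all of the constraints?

Checking each listed constraint against this order: for instance, D is in position 1 and I in position 8, so that constraint holds — and the remaining constraints check out the same way.

Yes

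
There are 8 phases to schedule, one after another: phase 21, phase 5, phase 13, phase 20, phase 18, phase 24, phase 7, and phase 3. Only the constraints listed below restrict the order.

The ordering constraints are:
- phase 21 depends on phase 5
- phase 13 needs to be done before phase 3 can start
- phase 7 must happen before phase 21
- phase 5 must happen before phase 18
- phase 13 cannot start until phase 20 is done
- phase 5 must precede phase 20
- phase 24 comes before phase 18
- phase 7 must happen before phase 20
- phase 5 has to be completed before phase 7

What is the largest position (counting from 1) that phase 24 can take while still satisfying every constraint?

7

The only phase forced after phase 24 (directly or by a chain) is phase 18.
With 1 mandatory successor out of 8 phases total, the latest slot for phase 24 is 8−1 = 7, and it's reachable by doing all non-successors before phase 24.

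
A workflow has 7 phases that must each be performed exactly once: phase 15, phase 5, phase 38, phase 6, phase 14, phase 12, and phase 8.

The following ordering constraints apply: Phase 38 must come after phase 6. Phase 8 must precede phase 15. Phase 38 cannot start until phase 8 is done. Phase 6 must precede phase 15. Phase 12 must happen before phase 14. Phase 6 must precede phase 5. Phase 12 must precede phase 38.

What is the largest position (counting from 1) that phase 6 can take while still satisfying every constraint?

Every phase that must follow phase 6 has to come after it. Tracing all chains starting from phase 6, those phases are: phase 15, phase 5, phase 38 — 3 in total.
So at least 3 phases follow phase 6, putting phase 6 no later than position 4. That position is achievable by scheduling everything else first.

4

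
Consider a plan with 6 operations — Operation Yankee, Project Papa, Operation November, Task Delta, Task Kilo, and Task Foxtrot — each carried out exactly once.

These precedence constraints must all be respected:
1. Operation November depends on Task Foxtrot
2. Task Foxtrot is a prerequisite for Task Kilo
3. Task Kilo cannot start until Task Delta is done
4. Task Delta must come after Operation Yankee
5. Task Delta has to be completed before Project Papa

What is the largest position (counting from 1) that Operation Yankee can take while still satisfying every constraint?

3

The operations that are forced after Operation Yankee, directly or by a chain of constraints, are Project Papa, Task Delta, Task Kilo. That's 3 operations.
With 3 mandatory successors out of 6 operations total, the latest slot for Operation Yankee is 6−3 = 3, and it's reachable by doing all non-successors before Operation Yankee.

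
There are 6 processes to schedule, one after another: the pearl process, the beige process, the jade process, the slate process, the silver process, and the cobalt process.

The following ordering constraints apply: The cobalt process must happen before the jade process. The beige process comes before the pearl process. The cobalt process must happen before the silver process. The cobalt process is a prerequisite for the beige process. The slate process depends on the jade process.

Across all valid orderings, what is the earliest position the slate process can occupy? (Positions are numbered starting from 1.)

Every process that must precede the slate process has to come before it. Tracing all chains that end at the slate process, those processes are: the jade process, the cobalt process — 2 in total.
So at minimum 2 processes come before the slate process, putting the slate process no earlier than position 3. That position is achievable by scheduling exactly those predecessors first.

3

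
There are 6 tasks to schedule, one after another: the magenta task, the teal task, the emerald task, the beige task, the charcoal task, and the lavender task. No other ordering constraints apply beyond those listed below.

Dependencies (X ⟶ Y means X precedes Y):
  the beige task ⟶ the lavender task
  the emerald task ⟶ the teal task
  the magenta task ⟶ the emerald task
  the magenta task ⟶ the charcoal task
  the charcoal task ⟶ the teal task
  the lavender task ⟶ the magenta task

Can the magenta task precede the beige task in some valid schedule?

There is a dependency chain the beige task → the lavender task → the magenta task, so the magenta task always comes after the beige task.
So no valid ordering can have the magenta task before the beige task.

No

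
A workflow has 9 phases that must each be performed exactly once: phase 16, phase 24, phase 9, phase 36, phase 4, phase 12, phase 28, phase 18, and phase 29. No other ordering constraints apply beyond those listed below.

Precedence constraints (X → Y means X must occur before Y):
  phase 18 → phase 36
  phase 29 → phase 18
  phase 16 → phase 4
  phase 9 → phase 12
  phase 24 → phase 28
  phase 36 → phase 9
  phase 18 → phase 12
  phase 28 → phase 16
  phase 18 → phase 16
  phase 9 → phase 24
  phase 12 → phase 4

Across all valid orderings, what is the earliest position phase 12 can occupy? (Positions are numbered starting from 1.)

5

The phases that are forced before phase 12, directly or transitively, are phase 9, phase 36, phase 18, phase 29. That's 4 phases.
So at minimum 4 phases come before phase 12, putting phase 12 no earlier than position 5. That position is achievable by scheduling exactly those predecessors first.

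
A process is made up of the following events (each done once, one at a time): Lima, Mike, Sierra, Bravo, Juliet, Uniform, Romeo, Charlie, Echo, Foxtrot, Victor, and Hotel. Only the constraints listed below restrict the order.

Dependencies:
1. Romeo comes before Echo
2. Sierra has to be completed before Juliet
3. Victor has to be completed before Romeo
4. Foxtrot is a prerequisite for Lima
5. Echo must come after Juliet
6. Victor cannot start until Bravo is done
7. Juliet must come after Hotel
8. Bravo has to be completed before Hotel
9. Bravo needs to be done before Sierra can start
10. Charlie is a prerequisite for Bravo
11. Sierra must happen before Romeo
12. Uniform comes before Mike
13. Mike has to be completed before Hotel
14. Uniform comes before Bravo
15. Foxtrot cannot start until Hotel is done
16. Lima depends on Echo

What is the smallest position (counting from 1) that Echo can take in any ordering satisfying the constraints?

10

Every event that must precede Echo has to come before it. Tracing all chains that end at Echo, those events are: Mike, Sierra, Bravo, Juliet, Uniform, Romeo, Charlie, Victor, Hotel — 9 in total.
So at minimum 9 events come before Echo, putting Echo no earlier than position 10. That position is achievable by scheduling exactly those predecessors first.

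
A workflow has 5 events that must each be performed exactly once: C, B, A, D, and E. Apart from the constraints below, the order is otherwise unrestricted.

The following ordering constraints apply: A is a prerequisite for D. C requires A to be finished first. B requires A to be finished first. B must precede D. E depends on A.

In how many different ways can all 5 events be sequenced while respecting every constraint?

A is the only event with nothing required before it, so every ordering starts there.
Enumerating by repeatedly choosing an available event (one whose prerequisites are all placed) gives 12 distinct complete orderings.

12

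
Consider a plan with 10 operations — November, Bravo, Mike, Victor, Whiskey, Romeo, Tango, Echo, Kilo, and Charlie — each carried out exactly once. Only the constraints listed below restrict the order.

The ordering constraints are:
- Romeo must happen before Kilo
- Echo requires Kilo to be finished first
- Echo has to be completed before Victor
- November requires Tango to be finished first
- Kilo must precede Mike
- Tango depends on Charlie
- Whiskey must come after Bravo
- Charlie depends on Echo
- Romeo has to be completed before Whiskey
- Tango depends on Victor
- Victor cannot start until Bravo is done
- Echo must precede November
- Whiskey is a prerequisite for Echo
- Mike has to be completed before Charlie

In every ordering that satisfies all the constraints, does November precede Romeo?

No

There is a chain Romeo → Kilo → Echo → November, which puts Romeo before November.
So November does not have to come before Romeo — it cannot.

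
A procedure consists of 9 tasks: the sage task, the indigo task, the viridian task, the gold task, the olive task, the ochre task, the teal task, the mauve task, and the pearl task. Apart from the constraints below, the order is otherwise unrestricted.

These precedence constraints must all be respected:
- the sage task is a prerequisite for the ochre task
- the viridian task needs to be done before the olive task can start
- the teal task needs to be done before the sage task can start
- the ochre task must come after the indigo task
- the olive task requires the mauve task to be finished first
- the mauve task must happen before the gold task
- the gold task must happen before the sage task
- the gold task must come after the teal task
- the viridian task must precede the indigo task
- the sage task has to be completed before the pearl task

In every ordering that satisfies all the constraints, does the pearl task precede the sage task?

There is a chain the sage task → the pearl task, which puts the sage task before the pearl task.
So the pearl task does not have to come before the sage task — it cannot.

No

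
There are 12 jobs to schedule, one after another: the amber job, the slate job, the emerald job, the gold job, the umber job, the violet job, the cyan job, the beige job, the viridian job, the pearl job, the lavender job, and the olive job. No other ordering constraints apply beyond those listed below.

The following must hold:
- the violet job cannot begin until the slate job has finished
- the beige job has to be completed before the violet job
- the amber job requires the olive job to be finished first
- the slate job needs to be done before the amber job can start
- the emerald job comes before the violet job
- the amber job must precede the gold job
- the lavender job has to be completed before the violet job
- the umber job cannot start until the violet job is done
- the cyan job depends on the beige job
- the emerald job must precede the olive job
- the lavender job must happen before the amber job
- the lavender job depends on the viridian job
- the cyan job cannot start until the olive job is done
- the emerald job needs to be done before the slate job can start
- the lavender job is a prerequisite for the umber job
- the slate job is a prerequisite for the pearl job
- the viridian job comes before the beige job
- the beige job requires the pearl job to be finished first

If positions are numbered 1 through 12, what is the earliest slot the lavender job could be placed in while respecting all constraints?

Working backwards through the constraints from the lavender job, its only required predecessor is the viridian job.
With 1 mandatory predecessor, the earliest the lavender job can sit is position 1+1 = 2, and placing just that one first achieves it.

2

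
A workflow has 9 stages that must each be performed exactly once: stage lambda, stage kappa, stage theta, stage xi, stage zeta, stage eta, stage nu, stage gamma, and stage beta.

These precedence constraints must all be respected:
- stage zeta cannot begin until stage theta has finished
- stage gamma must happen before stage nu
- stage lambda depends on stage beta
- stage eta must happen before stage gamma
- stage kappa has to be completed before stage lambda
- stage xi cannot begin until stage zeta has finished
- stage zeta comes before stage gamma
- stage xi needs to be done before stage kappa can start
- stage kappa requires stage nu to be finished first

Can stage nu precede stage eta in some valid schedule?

There is a dependency chain stage eta → stage gamma → stage nu, so stage nu always comes after stage eta.
Hence stage nu can never be scheduled before stage eta.

No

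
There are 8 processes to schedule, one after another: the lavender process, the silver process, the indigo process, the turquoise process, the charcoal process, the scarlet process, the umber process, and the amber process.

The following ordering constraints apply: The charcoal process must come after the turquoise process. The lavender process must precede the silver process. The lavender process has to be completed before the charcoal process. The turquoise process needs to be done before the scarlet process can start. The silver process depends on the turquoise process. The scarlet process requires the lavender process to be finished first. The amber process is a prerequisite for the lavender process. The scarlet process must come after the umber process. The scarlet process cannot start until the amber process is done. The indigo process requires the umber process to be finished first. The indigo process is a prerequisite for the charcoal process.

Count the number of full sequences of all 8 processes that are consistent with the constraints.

3 processes have no prerequisites (the turquoise process, the umber process, the amber process), so any of them could come first.
Systematically extending each partial ordering one process at a time and counting, there are 261 complete orderings.

261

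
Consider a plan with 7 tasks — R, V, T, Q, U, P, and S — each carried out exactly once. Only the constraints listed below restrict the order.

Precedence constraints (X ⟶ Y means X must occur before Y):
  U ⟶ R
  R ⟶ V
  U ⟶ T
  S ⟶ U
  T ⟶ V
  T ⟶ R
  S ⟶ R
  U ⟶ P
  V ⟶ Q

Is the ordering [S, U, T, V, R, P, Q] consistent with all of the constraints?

No

Here R comes after V.
But one of the constraints requires R before V, so this ordering violates it.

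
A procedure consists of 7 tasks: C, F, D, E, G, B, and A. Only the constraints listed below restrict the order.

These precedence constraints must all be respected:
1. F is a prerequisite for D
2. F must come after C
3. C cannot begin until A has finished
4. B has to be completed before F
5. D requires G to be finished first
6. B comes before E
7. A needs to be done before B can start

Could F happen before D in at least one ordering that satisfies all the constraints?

Yes

The constraints force F before D, so yes — every valid ordering has F earlier.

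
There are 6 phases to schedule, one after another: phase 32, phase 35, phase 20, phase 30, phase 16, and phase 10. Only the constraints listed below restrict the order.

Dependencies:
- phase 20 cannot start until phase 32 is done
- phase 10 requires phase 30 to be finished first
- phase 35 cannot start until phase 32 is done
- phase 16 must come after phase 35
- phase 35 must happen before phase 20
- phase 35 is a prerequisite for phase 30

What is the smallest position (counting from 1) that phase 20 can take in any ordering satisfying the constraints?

Every phase that must precede phase 20 has to come before it. Tracing all chains that end at phase 20, those phases are: phase 32, phase 35 — 2 in total.
So at minimum 2 phases come before phase 20, putting phase 20 no earlier than position 3. That position is achievable by scheduling exactly those predecessors first.

3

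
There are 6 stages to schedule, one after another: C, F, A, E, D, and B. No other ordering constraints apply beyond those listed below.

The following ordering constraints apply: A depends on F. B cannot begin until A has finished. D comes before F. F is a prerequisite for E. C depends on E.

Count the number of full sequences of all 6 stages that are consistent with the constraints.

6

D is the only stage with nothing required before it, so every ordering starts there.
Systematically extending each partial ordering one stage at a time and counting, there are 6 complete orderings.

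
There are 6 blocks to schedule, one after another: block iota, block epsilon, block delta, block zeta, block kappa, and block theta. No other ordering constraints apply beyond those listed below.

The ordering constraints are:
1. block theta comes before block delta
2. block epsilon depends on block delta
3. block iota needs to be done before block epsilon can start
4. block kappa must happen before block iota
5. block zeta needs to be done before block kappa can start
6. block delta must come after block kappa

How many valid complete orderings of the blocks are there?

The blocks with no prerequisites are block zeta, block theta; any of them can be placed first.
Enumerating by repeatedly choosing an available block (one whose prerequisites are all placed) gives 7 distinct complete orderings.

7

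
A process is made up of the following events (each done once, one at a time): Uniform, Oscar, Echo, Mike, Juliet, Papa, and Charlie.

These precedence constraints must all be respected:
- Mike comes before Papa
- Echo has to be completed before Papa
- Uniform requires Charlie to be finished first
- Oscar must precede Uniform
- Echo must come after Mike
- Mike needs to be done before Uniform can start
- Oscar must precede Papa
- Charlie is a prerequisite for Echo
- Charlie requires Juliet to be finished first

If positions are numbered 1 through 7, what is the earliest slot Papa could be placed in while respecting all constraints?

Working backwards through the constraints from Papa, its full set of required predecessors is Oscar, Echo, Mike, Juliet, Charlie — 5 of them.
With 5 mandatory predecessors, the earliest Papa can sit is position 5+1 = 6, and placing just those 5 first achieves it.

6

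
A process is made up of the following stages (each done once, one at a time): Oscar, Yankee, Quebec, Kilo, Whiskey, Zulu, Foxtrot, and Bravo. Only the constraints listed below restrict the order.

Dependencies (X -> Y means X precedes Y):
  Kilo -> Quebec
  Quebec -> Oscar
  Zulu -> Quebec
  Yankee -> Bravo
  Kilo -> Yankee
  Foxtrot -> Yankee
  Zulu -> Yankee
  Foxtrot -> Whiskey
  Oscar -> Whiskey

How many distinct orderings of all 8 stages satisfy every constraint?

3 stages have no prerequisites (Kilo, Zulu, Foxtrot), so any of them could come first.
Enumerating by repeatedly choosing an available stage (one whose prerequisites are all placed) gives 78 distinct complete orderings.

78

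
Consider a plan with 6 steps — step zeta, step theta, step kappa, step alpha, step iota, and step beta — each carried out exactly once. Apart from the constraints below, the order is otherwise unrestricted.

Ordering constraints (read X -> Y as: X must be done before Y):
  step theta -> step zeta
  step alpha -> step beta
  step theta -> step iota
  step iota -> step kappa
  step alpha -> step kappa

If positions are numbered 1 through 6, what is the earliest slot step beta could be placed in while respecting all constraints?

2

Working backwards through the constraints from step beta, its only required predecessor is step alpha.
So at minimum 1 step comes before step beta, putting step beta no earlier than position 2. That position is achievable by scheduling exactly that predecessor first.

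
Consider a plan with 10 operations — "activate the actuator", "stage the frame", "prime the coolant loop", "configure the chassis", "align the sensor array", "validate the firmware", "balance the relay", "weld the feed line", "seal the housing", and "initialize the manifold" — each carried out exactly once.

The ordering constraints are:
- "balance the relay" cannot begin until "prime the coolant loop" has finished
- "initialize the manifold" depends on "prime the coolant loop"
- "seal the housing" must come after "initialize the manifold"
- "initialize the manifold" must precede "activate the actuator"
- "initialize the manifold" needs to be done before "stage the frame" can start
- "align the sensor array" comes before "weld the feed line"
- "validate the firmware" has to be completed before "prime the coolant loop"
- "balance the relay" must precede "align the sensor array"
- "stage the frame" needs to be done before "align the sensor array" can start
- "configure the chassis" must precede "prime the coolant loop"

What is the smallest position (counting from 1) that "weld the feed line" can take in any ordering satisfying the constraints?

8

Every operation that must precede "weld the feed line" has to come before it. Tracing all chains that end at "weld the feed line", those operations are: "stage the frame", "prime the coolant loop", "configure the chassis", "align the sensor array", "validate the firmware", "balance the relay", "initialize the manifold" — 7 in total.
With 7 mandatory predecessors, the earliest "weld the feed line" can sit is position 7+1 = 8, and placing just those 7 first achieves it.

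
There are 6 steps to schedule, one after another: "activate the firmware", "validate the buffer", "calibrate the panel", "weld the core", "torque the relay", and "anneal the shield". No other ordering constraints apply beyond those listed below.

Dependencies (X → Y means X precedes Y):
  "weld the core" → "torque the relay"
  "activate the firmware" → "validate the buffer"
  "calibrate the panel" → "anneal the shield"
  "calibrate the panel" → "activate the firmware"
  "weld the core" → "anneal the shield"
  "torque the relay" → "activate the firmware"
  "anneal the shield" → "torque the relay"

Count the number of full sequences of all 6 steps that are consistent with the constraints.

The steps with no prerequisites are "calibrate the panel", "weld the core"; any of them can be placed first.
Systematically extending each partial ordering one step at a time and counting, there are 2 complete orderings.

2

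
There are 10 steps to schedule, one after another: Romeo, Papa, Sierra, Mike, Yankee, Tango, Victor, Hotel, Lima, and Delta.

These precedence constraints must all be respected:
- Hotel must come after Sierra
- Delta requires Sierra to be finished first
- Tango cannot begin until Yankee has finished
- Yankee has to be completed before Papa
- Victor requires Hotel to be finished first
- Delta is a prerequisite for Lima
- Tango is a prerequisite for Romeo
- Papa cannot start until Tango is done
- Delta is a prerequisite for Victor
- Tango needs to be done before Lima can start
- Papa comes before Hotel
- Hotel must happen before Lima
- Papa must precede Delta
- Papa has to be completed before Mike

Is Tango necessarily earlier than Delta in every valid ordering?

Yes

Chaining the stated constraints: Tango → Papa → Delta.
That forces Tango before Delta in every valid schedule.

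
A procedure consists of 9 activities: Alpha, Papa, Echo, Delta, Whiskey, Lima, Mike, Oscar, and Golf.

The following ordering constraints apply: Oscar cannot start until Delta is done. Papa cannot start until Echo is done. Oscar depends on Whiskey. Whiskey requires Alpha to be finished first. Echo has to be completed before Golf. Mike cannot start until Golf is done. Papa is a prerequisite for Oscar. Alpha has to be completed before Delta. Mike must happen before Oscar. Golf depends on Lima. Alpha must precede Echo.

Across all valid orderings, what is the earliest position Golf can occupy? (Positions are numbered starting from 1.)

Every activity that must precede Golf has to come before it. Tracing all chains that end at Golf, those activities are: Alpha, Echo, Lima — 3 in total.
With 3 mandatory predecessors, the earliest Golf can sit is position 3+1 = 4, and placing just those 3 first achieves it.

4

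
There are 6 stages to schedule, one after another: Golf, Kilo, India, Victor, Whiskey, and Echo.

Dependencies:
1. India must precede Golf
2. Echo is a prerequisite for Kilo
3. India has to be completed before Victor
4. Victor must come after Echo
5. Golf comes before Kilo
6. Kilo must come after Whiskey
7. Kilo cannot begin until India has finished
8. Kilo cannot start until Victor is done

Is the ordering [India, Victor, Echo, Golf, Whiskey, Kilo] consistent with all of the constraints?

In the proposed order, Victor appears before Echo.
But one of the constraints requires Echo before Victor, so this ordering violates it.

No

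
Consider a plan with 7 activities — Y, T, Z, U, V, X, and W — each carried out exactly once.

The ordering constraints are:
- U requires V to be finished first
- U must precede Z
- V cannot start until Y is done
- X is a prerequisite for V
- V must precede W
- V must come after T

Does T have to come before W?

Tracing the constraints gives a chain: T → V → W.
That forces T before W in every valid schedule.

Yes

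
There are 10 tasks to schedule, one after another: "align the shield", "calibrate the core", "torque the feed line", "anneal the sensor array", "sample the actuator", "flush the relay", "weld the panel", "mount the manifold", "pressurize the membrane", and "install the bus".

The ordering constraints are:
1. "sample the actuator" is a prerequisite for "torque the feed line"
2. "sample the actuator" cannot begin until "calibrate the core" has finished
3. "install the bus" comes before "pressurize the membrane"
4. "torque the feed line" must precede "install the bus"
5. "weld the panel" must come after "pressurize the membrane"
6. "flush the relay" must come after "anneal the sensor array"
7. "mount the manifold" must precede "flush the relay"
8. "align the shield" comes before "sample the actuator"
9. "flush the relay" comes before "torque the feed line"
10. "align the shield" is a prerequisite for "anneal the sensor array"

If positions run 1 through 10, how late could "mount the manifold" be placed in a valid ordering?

5

The tasks that are forced after "mount the manifold", directly or by a chain of constraints, are "torque the feed line", "flush the relay", "weld the panel", "pressurize the membrane", "install the bus". That's 5 tasks.
So at least 5 tasks follow "mount the manifold", putting "mount the manifold" no later than position 5. That position is achievable by scheduling everything else first.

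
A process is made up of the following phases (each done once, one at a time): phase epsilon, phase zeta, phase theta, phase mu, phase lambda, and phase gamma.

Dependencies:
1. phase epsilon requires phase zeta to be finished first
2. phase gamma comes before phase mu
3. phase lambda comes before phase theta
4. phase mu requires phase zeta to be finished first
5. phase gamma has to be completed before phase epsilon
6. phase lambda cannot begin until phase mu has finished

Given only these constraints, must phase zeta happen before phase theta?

Yes

Chaining the stated constraints: phase zeta → phase mu → phase lambda → phase theta.
Hence phase zeta necessarily comes before phase theta.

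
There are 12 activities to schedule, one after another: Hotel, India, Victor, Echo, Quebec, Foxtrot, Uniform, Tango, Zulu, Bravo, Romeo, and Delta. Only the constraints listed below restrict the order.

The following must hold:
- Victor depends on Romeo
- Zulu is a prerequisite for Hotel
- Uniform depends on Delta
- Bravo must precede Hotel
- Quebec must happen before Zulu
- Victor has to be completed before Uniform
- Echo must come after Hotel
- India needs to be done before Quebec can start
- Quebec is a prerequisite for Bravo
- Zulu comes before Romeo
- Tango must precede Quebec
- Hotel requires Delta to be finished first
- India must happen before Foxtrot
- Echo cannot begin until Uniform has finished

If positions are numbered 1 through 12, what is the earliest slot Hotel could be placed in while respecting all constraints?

7

Working backwards through the constraints from Hotel, its full set of required predecessors is India, Quebec, Tango, Zulu, Bravo, Delta — 6 of them.
So at minimum 6 activities come before Hotel, putting Hotel no earlier than position 7. That position is achievable by scheduling exactly those predecessors first.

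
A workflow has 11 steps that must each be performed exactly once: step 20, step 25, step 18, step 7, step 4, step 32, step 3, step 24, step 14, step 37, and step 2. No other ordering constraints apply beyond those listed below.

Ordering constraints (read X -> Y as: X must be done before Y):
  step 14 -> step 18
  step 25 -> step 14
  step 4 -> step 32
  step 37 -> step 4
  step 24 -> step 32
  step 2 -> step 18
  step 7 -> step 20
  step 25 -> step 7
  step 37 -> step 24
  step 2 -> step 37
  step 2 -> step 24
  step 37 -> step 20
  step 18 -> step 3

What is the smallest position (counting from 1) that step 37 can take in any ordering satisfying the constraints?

Working backwards through the constraints from step 37, its only required predecessor is step 2.
With 1 mandatory predecessor, the earliest step 37 can sit is position 1+1 = 2, and placing just that one first achieves it.

2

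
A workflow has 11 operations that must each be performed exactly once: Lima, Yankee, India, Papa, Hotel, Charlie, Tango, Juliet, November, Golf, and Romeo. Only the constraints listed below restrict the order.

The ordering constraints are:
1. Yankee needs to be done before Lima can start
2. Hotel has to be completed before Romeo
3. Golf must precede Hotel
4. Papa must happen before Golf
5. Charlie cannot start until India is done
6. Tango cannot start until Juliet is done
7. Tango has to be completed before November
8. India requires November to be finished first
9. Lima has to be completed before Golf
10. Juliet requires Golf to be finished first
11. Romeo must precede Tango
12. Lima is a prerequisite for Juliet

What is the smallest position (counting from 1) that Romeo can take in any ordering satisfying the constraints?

The operations that are forced before Romeo, directly or transitively, are Lima, Yankee, Papa, Hotel, Golf. That's 5 operations.
So at minimum 5 operations come before Romeo, putting Romeo no earlier than position 6. That position is achievable by scheduling exactly those predecessors first.

6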